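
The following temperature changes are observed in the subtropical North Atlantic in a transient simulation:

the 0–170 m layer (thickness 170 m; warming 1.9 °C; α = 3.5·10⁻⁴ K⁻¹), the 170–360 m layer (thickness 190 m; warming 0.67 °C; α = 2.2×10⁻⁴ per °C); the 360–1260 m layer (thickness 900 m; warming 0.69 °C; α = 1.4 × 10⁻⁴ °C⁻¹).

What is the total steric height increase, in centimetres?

about 22.8 cm

3.5×10⁻⁴ × 1.9 × 170 = 0.11305 m
Layer 2: 0.67 × 190 × 2.2×10⁻⁴ = 0.028006 m
360–1260 m: 1.4×10⁻⁴ × 0.69 × 900 = 0.08694 m
Δh = 0.11305 + 0.028006 + 0.08694 = 0.227996 m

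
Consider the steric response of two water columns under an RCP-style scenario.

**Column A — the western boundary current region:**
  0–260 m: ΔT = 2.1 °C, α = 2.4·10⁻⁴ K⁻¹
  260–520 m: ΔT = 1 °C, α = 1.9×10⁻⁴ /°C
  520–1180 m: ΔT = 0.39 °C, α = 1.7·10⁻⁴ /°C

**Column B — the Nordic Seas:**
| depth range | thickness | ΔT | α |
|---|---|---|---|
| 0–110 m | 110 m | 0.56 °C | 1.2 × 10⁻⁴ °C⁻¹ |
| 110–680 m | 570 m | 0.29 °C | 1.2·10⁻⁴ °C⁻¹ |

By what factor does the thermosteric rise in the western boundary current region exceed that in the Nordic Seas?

A Layer 1: 260 × 2.4×10⁻⁴ × 2.1 = 0.13104 m
A 260–520 m: 1.9×10⁻⁴ × 1 × 260 = 0.04940 m
A 1.7×10⁻⁴ × 0.39 × 660 = 0.043758 m
A total: 0.224198 m
B Layer 1: 0.56 × 1.2×10⁻⁴ × 110 = 0.007392 m
B Layer 2: 0.29 × 1.2×10⁻⁴ × 570 = 0.019836 m
B total: 0.027228 m
Ratio: 0.224198 / 0.027228 ≈ 8.234

≈ 8.2×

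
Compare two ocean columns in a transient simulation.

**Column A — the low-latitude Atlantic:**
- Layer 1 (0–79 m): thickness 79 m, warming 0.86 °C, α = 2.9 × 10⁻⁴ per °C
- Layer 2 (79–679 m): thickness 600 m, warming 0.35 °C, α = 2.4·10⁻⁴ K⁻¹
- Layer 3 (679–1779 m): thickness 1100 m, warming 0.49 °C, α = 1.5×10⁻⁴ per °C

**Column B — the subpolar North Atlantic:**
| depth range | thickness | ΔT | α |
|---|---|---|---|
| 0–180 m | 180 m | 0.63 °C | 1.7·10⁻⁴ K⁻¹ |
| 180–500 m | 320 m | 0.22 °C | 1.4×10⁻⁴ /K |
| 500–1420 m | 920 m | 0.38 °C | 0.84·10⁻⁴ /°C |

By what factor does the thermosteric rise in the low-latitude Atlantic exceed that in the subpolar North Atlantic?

A Layer 1: 79 × 2.9×10⁻⁴ × 0.86 = 0.0197026 m
A Layer 2: 2.4×10⁻⁴ × 600 × 0.35 = 0.05040 m
A 679–1779 m: 1.5×10⁻⁴ × 1100 × 0.49 = 0.08085 m
A total: 0.1509526 m
B 180 × 0.63 × 1.7×10⁻⁴ = 0.019278 m
B Layer 2: 320 × 0.22 × 1.4×10⁻⁴ = 0.009856 m
B Layer 3: 920 × 0.38 × 0.84×10⁻⁴ = 0.0293664 m
B total: 0.0585004 m
Ratio: 0.1509526 / 0.0585004 ≈ 2.580

2.6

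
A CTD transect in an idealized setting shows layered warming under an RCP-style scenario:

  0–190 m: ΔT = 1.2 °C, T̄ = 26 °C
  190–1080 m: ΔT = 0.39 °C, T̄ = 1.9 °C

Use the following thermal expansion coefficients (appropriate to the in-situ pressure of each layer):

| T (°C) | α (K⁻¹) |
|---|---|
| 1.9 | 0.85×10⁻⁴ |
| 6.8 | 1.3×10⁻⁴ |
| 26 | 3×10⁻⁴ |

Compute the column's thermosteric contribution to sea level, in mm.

Layer 1 at 26 °C → α = 3×10⁻⁴ K⁻¹
Layer 2 at 1.9 °C → α = 0.85×10⁻⁴ K⁻¹
0–190 m: 190 × 1.2 × 3×10⁻⁴ = 0.06840 m
0.39 × 890 × 0.85×10⁻⁴ = 0.0295035 m
Δh = 0.06840 + 0.0295035 = 0.0979035 m ≈ 97.9 mm

Δh ≈ 97.9 mm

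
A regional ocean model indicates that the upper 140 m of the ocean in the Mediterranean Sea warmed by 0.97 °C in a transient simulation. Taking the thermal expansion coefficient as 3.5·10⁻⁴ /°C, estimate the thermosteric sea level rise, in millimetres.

48 mm of thermosteric rise

Δh = αΔT·H = 3.5×10⁻⁴ × 0.97 × 140 = 0.04753 m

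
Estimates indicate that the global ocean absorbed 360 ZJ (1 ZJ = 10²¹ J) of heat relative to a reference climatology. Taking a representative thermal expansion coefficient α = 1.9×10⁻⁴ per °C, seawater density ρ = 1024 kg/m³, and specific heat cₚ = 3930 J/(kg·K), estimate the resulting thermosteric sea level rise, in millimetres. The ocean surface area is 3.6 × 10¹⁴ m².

47.2 mm

Per unit area: Q = 360×10²¹ / (3.6×10¹⁴) = 1×10⁹ J/m²
Δh = αQ/(ρcₚ) = 1.9×10⁻⁴ × 1×10⁹ / (1024 × 3930) ≈ 0.047213 m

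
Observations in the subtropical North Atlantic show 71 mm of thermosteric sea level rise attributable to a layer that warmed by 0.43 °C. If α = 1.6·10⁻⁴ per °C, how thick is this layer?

H = Δh/(αΔT) = 0.071 / (1.6×10⁻⁴ × 0.43) ≈ 1032 m

1030 m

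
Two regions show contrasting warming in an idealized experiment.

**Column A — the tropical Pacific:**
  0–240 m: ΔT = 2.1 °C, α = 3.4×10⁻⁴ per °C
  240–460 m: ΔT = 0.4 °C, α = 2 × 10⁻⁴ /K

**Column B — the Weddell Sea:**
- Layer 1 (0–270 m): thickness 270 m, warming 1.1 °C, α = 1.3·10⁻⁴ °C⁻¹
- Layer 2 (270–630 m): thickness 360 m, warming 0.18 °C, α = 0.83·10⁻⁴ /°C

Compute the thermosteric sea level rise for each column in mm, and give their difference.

A Layer 1: 3.4×10⁻⁴ × 2.1 × 240 = 0.17136 m
A 240–460 m: 0.4 × 220 × 2×10⁻⁴ = 0.01760 m
A total: 0.18896 m
B 270 × 1.3×10⁻⁴ × 1.1 = 0.03861 m
B 0.83×10⁻⁴ × 360 × 0.18 = 0.0053784 m
B total: 0.0439884 m
Difference: 0.18896 − 0.0439884 = 0.1449716 m

A: 189 mm; B: 44.0 mm; difference 145 mm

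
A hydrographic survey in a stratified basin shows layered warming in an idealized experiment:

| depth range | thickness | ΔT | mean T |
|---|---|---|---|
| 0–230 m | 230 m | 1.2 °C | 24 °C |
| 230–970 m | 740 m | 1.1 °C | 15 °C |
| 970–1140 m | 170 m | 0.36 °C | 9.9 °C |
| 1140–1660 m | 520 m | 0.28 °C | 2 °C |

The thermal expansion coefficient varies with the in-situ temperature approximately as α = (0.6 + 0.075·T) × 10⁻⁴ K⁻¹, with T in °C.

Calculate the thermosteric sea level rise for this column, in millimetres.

226 mm of thermosteric rise

Layer 1: α = (0.6 + 0.075×24)×10⁻⁴ = 2.4×10⁻⁴ K⁻¹
Layer 2: α = (0.6 + 0.075×15)×10⁻⁴ = 1.725×10⁻⁴ K⁻¹
Layer 3: α = (0.6 + 0.075×9.9)×10⁻⁴ = 1.3425×10⁻⁴ K⁻¹
Layer 4: α = (0.6 + 0.075×2)×10⁻⁴ = 0.75×10⁻⁴ K⁻¹
0–230 m: 230 × 1.2 × 2.4×10⁻⁴ = 0.06624 m
Layer 2: 740 × 1.725×10⁻⁴ × 1.1 = 0.140415 m
Layer 3: 1.3425×10⁻⁴ × 0.36 × 170 = 0.0082161 m
0.75×10⁻⁴ × 520 × 0.28 = 0.01092 m
Δh = 0.06624 + 0.140415 + 0.0082161 + 0.01092 = 0.2257911 m ≈ 226 mm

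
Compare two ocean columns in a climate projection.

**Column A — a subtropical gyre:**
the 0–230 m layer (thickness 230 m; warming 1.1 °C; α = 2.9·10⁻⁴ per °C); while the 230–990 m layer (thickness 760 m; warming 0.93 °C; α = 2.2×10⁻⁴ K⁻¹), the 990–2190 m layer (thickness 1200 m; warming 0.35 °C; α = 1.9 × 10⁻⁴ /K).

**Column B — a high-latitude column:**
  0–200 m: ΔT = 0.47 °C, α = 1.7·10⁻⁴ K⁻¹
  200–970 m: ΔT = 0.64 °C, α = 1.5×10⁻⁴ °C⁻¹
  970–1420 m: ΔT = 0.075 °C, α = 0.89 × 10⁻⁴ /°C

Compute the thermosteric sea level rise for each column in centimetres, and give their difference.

A: 31 cm; B: 9.3 cm; difference 22 cm

A 0–230 m: 230 × 1.1 × 2.9×10⁻⁴ = 0.07337 m
A 0.93 × 2.2×10⁻⁴ × 760 = 0.155496 m
A 990–2190 m: 0.35 × 1.9×10⁻⁴ × 1200 = 0.07980 m
A total: 0.308666 m
B 0.47 × 1.7×10⁻⁴ × 200 = 0.01598 m
B 200–970 m: 770 × 1.5×10⁻⁴ × 0.64 = 0.07392 m
B 0.075 × 0.89×10⁻⁴ × 450 = 0.00300375 m
B total: 0.09290375 m
Difference: 0.308666 − 0.09290375 = 0.21576225 m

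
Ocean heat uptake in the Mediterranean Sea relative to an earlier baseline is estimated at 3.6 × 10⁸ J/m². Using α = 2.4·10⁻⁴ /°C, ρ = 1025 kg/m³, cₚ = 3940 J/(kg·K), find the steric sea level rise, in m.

0.0214 m

Δh = αQ/(ρcₚ) = 2.4×10⁻⁴ × 3.6×10⁸ / (1025 × 3940) ≈ 0.021394 m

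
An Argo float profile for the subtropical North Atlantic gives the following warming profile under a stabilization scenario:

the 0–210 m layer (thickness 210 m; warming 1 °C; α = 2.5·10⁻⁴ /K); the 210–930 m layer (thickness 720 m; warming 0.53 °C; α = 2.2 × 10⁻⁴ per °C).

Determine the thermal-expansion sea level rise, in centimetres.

Δh ≈ 14 cm

1 × 2.5×10⁻⁴ × 210 = 0.05250 m
2.2×10⁻⁴ × 720 × 0.53 = 0.083952 m
Δh = 0.05250 + 0.083952 = 0.136452 m ≈ 14 cm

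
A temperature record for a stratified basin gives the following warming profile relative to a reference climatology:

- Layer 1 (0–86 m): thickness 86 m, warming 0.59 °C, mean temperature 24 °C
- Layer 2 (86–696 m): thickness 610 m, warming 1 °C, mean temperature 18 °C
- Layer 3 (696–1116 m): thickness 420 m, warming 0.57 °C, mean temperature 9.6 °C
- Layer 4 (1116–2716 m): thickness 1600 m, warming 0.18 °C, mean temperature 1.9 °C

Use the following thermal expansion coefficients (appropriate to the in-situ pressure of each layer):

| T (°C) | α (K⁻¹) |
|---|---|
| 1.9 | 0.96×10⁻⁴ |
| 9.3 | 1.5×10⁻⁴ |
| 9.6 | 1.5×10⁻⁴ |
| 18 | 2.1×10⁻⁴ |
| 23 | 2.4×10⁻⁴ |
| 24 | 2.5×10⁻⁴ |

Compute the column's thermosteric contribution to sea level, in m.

Layer 1 at 24 °C → α = 2.5×10⁻⁴ K⁻¹
Layer 2 at 18 °C → α = 2.1×10⁻⁴ K⁻¹
Layer 3 at 9.6 °C → α = 1.5×10⁻⁴ K⁻¹
Layer 4 at 1.9 °C → α = 0.96×10⁻⁴ K⁻¹
0.59 × 86 × 2.5×10⁻⁴ = 0.012685 m
1 × 2.1×10⁻⁴ × 610 = 0.12810 m
696–1116 m: 0.57 × 1.5×10⁻⁴ × 420 = 0.03591 m
Layer 4: 1600 × 0.96×10⁻⁴ × 0.18 = 0.027648 m
Δh = 0.012685 + 0.12810 + 0.03591 + 0.027648 = 0.204343 m ≈ 0.204 m

Δh ≈ 0.204 m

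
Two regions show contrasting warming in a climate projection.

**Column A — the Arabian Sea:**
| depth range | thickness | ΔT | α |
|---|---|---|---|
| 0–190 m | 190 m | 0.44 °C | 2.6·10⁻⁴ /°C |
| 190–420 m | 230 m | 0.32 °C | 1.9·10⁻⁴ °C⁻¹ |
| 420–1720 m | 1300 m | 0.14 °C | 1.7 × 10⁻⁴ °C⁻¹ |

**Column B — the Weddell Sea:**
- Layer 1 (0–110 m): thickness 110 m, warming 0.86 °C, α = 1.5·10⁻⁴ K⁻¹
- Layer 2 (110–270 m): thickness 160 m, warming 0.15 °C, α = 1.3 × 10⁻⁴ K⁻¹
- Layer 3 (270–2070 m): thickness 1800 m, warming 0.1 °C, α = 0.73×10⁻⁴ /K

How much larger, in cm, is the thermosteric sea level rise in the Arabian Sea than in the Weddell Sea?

3.62 cm

A 0–190 m: 0.44 × 2.6×10⁻⁴ × 190 = 0.021736 m
A 190–420 m: 1.9×10⁻⁴ × 0.32 × 230 = 0.013984 m
A 420–1720 m: 1.7×10⁻⁴ × 1300 × 0.14 = 0.03094 m
A total: 0.06666 m
B 0–110 m: 0.86 × 1.5×10⁻⁴ × 110 = 0.01419 m
B 1.3×10⁻⁴ × 160 × 0.15 = 0.00312 m
B Layer 3: 1800 × 0.73×10⁻⁴ × 0.1 = 0.01314 m
B total: 0.03045 m
Difference: 0.06666 − 0.03045 = 0.03621 m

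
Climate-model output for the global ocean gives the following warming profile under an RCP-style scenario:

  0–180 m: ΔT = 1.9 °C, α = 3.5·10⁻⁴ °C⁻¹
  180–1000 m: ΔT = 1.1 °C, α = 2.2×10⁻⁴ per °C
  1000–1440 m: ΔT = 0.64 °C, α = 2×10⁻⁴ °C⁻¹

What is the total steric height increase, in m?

1.9 × 3.5×10⁻⁴ × 180 = 0.11970 m
1.1 × 820 × 2.2×10⁻⁴ = 0.19844 m
Layer 3: 2×10⁻⁴ × 440 × 0.64 = 0.05632 m
Δh = 0.11970 + 0.19844 + 0.05632 = 0.37446 m

Δh ≈ 0.374 m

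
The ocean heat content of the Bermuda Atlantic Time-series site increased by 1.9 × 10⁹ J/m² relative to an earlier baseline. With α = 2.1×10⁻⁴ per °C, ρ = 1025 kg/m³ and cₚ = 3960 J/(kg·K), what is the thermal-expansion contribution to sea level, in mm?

Δh = αQ/(ρcₚ) = 2.1×10⁻⁴ × 1.9×10⁹ / (1025 × 3960) ≈ 0.09830 m

Δh = 98.3 mm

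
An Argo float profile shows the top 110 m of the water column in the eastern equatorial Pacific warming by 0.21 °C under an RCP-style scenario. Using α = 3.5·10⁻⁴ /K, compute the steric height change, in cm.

0.809 cm of thermosteric rise

Δh = αΔT·H = 3.5×10⁻⁴ × 0.21 × 110 = 0.008085 m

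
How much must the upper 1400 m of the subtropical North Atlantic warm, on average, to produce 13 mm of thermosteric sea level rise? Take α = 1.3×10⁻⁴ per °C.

about 0.071 °C

ΔT = Δh/(αH) = 0.013 / (1.3×10⁻⁴ × 1400) ≈ 0.07143 °C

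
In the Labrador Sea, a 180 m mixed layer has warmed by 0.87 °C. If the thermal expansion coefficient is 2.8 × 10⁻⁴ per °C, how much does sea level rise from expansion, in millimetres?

about 44 mm

Δh = αΔT·H = 2.8×10⁻⁴ × 0.87 × 180 = 0.043848 m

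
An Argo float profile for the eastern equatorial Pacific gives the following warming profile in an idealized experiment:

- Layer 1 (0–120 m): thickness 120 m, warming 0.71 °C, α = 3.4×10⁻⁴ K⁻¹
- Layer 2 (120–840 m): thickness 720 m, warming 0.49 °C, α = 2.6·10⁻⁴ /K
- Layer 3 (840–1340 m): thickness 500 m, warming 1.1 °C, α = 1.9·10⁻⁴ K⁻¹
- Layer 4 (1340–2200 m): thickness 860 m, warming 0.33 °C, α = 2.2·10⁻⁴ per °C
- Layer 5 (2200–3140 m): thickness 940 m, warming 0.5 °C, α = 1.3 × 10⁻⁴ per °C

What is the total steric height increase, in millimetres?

0.71 × 3.4×10⁻⁴ × 120 = 0.028968 m
Layer 2: 0.49 × 720 × 2.6×10⁻⁴ = 0.091728 m
840–1340 m: 500 × 1.9×10⁻⁴ × 1.1 = 0.10450 m
2.2×10⁻⁴ × 860 × 0.33 = 0.062436 m
0.5 × 940 × 1.3×10⁻⁴ = 0.06110 m
Δh = 0.028968 + 0.091728 + 0.10450 + 0.062436 + 0.06110 = 0.348732 m ≈ 349 mm

349 mm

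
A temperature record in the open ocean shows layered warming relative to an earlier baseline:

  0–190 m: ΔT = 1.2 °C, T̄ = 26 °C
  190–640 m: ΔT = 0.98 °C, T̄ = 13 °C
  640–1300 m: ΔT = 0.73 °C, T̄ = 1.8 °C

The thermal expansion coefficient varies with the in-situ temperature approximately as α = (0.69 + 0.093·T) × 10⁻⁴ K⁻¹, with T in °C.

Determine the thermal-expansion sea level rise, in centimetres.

about 19.6 cm

Layer 1: α = (0.69 + 0.093×26)×10⁻⁴ = 3.108×10⁻⁴ K⁻¹
Layer 2: α = (0.69 + 0.093×13)×10⁻⁴ = 1.899×10⁻⁴ K⁻¹
Layer 3: α = (0.69 + 0.093×1.8)×10⁻⁴ = 0.8574×10⁻⁴ K⁻¹
Layer 1: 190 × 3.108×10⁻⁴ × 1.2 = 0.0708624 m
450 × 1.899×10⁻⁴ × 0.98 = 0.0837459 m
Layer 3: 0.8574×10⁻⁴ × 660 × 0.73 = 0.041309532 m
Δh = 0.0708624 + 0.0837459 + 0.041309532 = 0.195917832 m ≈ 19.6 cm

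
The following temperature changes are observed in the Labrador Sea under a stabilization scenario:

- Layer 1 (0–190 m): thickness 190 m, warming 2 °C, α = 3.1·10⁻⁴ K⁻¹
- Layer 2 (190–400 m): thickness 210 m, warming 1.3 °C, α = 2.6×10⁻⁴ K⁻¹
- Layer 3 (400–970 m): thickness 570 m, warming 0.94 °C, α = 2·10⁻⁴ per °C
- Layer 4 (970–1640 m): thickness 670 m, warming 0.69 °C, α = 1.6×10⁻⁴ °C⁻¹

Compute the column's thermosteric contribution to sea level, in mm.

Δh ≈ 370 mm

2 × 3.1×10⁻⁴ × 190 = 0.11780 m
Layer 2: 2.6×10⁻⁴ × 1.3 × 210 = 0.07098 m
0.94 × 2×10⁻⁴ × 570 = 0.10716 m
Layer 4: 0.69 × 670 × 1.6×10⁻⁴ = 0.073968 m
Δh = 0.11780 + 0.07098 + 0.10716 + 0.073968 = 0.369908 m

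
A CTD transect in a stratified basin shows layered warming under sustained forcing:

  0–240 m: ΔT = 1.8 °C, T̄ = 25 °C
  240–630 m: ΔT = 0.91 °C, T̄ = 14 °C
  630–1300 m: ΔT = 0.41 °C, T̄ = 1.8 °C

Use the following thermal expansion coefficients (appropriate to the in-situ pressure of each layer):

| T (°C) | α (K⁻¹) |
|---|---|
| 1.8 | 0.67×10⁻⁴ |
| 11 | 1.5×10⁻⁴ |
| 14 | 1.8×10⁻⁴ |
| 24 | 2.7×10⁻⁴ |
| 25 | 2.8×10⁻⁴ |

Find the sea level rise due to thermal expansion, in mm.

200 mm

Layer 1 at 25 °C → α = 2.8×10⁻⁴ K⁻¹
Layer 2 at 14 °C → α = 1.8×10⁻⁴ K⁻¹
Layer 3 at 1.8 °C → α = 0.67×10⁻⁴ K⁻¹
0–240 m: 1.8 × 240 × 2.8×10⁻⁴ = 0.12096 m
240–630 m: 0.91 × 390 × 1.8×10⁻⁴ = 0.063882 m
670 × 0.67×10⁻⁴ × 0.41 = 0.0184049 m
Δh = 0.12096 + 0.063882 + 0.0184049 = 0.2032469 m ≈ 200 mm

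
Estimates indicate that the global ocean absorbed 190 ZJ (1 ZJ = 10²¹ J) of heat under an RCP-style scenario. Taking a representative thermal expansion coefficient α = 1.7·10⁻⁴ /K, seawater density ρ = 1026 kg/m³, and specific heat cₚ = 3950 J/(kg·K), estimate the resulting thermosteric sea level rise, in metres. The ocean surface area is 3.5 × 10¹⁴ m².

Per unit area: Q = 190×10²¹ / (3.5×10¹⁴) ≈ 5.429×10⁸ J/m²
Δh = αQ/(ρcₚ) = 1.7×10⁻⁴ × 5.429×10⁸ / (1026 × 3950) ≈ 0.022773 m

0.023 m of thermosteric rise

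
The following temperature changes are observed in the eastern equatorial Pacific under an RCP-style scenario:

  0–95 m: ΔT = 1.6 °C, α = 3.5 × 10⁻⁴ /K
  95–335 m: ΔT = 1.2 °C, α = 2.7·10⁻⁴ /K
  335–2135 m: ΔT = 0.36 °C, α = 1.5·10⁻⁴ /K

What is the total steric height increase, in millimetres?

0–95 m: 1.6 × 3.5×10⁻⁴ × 95 = 0.05320 m
Layer 2: 2.7×10⁻⁴ × 1.2 × 240 = 0.07776 m
335–2135 m: 1.5×10⁻⁴ × 0.36 × 1800 = 0.09720 m
Δh = 0.05320 + 0.07776 + 0.09720 = 0.22816 m

about 228 mm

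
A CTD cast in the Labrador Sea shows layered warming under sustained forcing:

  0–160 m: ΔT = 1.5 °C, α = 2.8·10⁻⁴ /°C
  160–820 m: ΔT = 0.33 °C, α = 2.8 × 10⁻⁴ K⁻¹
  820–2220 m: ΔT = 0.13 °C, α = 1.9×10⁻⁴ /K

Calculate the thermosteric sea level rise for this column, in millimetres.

Δh = 163 mm

0–160 m: 2.8×10⁻⁴ × 1.5 × 160 = 0.06720 m
160–820 m: 2.8×10⁻⁴ × 660 × 0.33 = 0.060984 m
820–2220 m: 1400 × 1.9×10⁻⁴ × 0.13 = 0.03458 m
Δh = 0.06720 + 0.060984 + 0.03458 = 0.162764 m ≈ 163 mm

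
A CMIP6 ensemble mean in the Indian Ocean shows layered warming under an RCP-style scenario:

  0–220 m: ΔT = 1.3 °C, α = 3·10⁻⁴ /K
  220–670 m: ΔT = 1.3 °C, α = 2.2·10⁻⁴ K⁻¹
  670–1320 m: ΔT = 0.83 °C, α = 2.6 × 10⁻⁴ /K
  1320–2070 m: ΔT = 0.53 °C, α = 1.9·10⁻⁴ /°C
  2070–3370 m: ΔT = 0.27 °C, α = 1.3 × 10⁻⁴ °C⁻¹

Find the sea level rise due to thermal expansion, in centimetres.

3×10⁻⁴ × 220 × 1.3 = 0.08580 m
Layer 2: 450 × 1.3 × 2.2×10⁻⁴ = 0.12870 m
Layer 3: 0.83 × 2.6×10⁻⁴ × 650 = 0.14027 m
Layer 4: 750 × 0.53 × 1.9×10⁻⁴ = 0.075525 m
Layer 5: 1300 × 1.3×10⁻⁴ × 0.27 = 0.04563 m
Δh = 0.08580 + 0.12870 + 0.14027 + 0.075525 + 0.04563 = 0.475925 m

47.6 cm of thermosteric rise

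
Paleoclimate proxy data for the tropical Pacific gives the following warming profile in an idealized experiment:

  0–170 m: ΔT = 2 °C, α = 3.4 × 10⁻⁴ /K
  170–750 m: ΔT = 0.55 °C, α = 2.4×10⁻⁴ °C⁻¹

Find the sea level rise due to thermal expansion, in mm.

0–170 m: 2 × 3.4×10⁻⁴ × 170 = 0.11560 m
2.4×10⁻⁴ × 0.55 × 580 = 0.07656 m
Δh = 0.11560 + 0.07656 = 0.19216 m

about 190 mm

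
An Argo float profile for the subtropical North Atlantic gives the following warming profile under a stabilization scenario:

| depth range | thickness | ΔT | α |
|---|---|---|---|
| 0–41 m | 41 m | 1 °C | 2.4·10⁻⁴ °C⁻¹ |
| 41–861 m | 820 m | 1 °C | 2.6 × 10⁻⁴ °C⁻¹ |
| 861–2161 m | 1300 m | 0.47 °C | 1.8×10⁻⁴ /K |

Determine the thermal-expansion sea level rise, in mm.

330 mm of thermosteric rise

Layer 1: 41 × 2.4×10⁻⁴ × 1 = 0.00984 m
41–861 m: 2.6×10⁻⁴ × 820 × 1 = 0.21320 m
861–2161 m: 0.47 × 1300 × 1.8×10⁻⁴ = 0.10998 m
Δh = 0.00984 + 0.21320 + 0.10998 = 0.33302 m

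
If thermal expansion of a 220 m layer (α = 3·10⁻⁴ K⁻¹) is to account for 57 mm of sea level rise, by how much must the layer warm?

ΔT ≈ 0.864 K

ΔT = Δh/(αH) = 0.057 / (3×10⁻⁴ × 220) ≈ 0.8636 K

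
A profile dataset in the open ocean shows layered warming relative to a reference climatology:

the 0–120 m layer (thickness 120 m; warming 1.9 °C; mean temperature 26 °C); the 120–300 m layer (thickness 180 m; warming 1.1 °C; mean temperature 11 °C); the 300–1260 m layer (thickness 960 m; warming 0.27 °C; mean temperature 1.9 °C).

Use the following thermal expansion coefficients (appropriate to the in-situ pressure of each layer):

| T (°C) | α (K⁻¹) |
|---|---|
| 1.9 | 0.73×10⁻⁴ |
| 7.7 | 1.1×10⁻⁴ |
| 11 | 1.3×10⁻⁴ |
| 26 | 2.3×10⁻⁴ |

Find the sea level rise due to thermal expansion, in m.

Layer 1 at 26 °C → α = 2.3×10⁻⁴ K⁻¹
Layer 2 at 11 °C → α = 1.3×10⁻⁴ K⁻¹
Layer 3 at 1.9 °C → α = 0.73×10⁻⁴ K⁻¹
Layer 1: 1.9 × 2.3×10⁻⁴ × 120 = 0.05244 m
Layer 2: 180 × 1.3×10⁻⁴ × 1.1 = 0.02574 m
Layer 3: 0.27 × 0.73×10⁻⁴ × 960 = 0.0189216 m
Δh = 0.05244 + 0.02574 + 0.0189216 = 0.0971016 m ≈ 0.0971 m

0.0971 m of thermosteric rise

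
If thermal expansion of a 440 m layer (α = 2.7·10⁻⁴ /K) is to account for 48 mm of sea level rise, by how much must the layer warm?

about 0.404 K

ΔT = Δh/(αH) = 0.048 / (2.7×10⁻⁴ × 440) ≈ 0.4040 K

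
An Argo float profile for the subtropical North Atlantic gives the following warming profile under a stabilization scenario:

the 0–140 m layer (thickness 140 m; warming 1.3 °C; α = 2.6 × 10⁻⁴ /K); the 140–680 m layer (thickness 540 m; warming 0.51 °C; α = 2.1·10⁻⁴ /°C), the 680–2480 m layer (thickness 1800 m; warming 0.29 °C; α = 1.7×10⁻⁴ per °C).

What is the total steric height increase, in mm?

0–140 m: 2.6×10⁻⁴ × 1.3 × 140 = 0.04732 m
140–680 m: 540 × 2.1×10⁻⁴ × 0.51 = 0.057834 m
Layer 3: 1.7×10⁻⁴ × 0.29 × 1800 = 0.08874 m
Δh = 0.04732 + 0.057834 + 0.08874 = 0.193894 m ≈ 194 mm

Δh ≈ 194 mm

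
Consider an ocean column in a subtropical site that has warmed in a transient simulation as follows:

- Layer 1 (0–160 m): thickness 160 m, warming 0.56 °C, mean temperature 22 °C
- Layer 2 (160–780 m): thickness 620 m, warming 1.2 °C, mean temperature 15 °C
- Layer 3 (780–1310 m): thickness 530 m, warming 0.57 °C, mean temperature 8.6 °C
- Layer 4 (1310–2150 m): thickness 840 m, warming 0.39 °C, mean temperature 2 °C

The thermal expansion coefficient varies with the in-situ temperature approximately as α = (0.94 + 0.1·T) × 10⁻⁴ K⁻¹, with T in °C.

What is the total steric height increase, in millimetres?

about 300 mm

Layer 1: α = (0.94 + 0.1×22)×10⁻⁴ = 3.14×10⁻⁴ K⁻¹
Layer 2: α = (0.94 + 0.1×15)×10⁻⁴ = 2.44×10⁻⁴ K⁻¹
Layer 3: α = (0.94 + 0.1×8.6)×10⁻⁴ = 1.8×10⁻⁴ K⁻¹
Layer 4: α = (0.94 + 0.1×2)×10⁻⁴ = 1.14×10⁻⁴ K⁻¹
0–160 m: 3.14×10⁻⁴ × 160 × 0.56 = 0.0281344 m
1.2 × 620 × 2.44×10⁻⁴ = 0.181536 m
Layer 3: 1.8×10⁻⁴ × 530 × 0.57 = 0.054378 m
Layer 4: 0.39 × 840 × 1.14×10⁻⁴ = 0.0373464 m
Δh = 0.0281344 + 0.181536 + 0.054378 + 0.0373464 = 0.3013948 m ≈ 300 mm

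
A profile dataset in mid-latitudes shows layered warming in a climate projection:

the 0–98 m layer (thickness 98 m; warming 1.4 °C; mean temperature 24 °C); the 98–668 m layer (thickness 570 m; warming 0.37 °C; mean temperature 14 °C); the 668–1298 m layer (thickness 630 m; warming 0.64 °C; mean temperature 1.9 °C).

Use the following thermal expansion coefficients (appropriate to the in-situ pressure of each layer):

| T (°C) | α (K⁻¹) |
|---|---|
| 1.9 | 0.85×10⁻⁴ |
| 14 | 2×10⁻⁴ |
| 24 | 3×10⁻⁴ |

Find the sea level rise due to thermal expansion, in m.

Layer 1 at 24 °C → α = 3×10⁻⁴ K⁻¹
Layer 2 at 14 °C → α = 2×10⁻⁴ K⁻¹
Layer 3 at 1.9 °C → α = 0.85×10⁻⁴ K⁻¹
0–98 m: 98 × 1.4 × 3×10⁻⁴ = 0.04116 m
570 × 2×10⁻⁴ × 0.37 = 0.04218 m
Layer 3: 630 × 0.85×10⁻⁴ × 0.64 = 0.034272 m
Δh = 0.04116 + 0.04218 + 0.034272 = 0.117612 m

about 0.118 m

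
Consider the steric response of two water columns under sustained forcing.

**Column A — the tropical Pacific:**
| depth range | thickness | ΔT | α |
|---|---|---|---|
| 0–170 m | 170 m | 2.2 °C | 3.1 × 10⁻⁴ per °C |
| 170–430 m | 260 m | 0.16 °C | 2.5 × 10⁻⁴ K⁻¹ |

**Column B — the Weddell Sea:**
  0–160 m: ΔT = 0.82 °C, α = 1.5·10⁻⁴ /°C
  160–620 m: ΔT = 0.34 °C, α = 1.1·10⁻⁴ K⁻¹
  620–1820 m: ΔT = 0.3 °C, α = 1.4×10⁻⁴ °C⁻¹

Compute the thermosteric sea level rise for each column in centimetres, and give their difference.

Δh_A ≈ 13 cm, Δh_B ≈ 8.7 cm; difference ≈ 3.9 cm

A Layer 1: 2.2 × 170 × 3.1×10⁻⁴ = 0.11594 m
A 170–430 m: 0.16 × 2.5×10⁻⁴ × 260 = 0.01040 m
A total: 0.12634 m
B 1.5×10⁻⁴ × 0.82 × 160 = 0.01968 m
B Layer 2: 0.34 × 460 × 1.1×10⁻⁴ = 0.017204 m
B 1200 × 0.3 × 1.4×10⁻⁴ = 0.05040 m
B total: 0.087284 m
Difference: 0.12634 − 0.087284 = 0.039056 m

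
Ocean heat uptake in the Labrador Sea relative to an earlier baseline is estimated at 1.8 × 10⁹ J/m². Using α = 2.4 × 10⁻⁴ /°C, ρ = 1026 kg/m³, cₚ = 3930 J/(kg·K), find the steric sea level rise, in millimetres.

Δh = 107 mm

Δh = αQ/(ρcₚ) = 2.4×10⁻⁴ × 1.8×10⁹ / (1026 × 3930) ≈ 0.10714 m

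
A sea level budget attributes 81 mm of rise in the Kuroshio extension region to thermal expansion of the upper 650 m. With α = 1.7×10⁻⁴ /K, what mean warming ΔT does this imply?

0.733 K

ΔT = Δh/(αH) = 0.081 / (1.7×10⁻⁴ × 650) ≈ 0.7330 K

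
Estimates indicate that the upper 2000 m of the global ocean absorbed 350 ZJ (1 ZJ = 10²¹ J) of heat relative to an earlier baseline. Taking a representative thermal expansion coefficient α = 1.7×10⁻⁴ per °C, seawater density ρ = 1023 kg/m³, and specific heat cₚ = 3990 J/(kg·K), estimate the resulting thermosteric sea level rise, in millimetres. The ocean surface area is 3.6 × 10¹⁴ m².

Per unit area: Q = 350×10²¹ / (3.6×10¹⁴) ≈ 9.722×10⁸ J/m²
Δh = αQ/(ρcₚ) = 1.7×10⁻⁴ × 9.722×10⁸ / (1023 × 3990) ≈ 0.040491 m

40.5 mm of thermosteric rise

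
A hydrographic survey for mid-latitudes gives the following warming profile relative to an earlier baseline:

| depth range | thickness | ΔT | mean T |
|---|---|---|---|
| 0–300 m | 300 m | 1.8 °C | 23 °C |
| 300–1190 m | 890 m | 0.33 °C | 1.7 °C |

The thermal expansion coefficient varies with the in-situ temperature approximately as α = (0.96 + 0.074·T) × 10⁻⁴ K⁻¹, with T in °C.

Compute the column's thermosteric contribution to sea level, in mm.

Layer 1: α = (0.96 + 0.074×23)×10⁻⁴ = 2.662×10⁻⁴ K⁻¹
Layer 2: α = (0.96 + 0.074×1.7)×10⁻⁴ = 1.0858×10⁻⁴ K⁻¹
0–300 m: 300 × 1.8 × 2.662×10⁻⁴ = 0.143748 m
300–1190 m: 890 × 0.33 × 1.0858×10⁻⁴ = 0.031889946 m
Δh = 0.143748 + 0.031889946 = 0.175637946 m

180 mm of thermosteric rise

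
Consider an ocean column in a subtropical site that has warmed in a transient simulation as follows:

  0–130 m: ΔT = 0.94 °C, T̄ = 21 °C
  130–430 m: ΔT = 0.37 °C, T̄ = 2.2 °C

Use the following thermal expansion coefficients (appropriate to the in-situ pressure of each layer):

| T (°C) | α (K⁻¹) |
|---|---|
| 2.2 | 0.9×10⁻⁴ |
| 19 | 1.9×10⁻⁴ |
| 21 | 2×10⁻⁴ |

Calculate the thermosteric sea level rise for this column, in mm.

Layer 1 at 21 °C → α = 2×10⁻⁴ K⁻¹
Layer 2 at 2.2 °C → α = 0.9×10⁻⁴ K⁻¹
Layer 1: 130 × 0.94 × 2×10⁻⁴ = 0.02444 m
Layer 2: 0.37 × 300 × 0.9×10⁻⁴ = 0.00999 m
Δh = 0.02444 + 0.00999 = 0.03443 m

34.4 mm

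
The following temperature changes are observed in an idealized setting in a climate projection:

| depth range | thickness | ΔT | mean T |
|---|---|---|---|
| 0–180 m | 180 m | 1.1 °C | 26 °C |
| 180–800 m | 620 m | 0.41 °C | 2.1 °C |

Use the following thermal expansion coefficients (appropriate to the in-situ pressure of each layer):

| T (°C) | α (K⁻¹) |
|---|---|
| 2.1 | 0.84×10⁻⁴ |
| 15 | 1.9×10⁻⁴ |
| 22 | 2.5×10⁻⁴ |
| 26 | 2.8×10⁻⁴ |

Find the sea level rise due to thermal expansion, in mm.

Layer 1 at 26 °C → α = 2.8×10⁻⁴ K⁻¹
Layer 2 at 2.1 °C → α = 0.84×10⁻⁴ K⁻¹
Layer 1: 180 × 2.8×10⁻⁴ × 1.1 = 0.05544 m
620 × 0.41 × 0.84×10⁻⁴ = 0.0213528 m
Δh = 0.05544 + 0.0213528 = 0.0767928 m ≈ 76.8 mm

76.8 mm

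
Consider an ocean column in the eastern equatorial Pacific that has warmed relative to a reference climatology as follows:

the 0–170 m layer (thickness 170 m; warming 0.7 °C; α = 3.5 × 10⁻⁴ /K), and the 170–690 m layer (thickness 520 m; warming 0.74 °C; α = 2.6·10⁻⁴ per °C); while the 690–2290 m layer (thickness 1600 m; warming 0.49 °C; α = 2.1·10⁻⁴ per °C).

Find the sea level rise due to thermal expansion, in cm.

Δh ≈ 30.6 cm

Layer 1: 3.5×10⁻⁴ × 0.7 × 170 = 0.04165 m
170–690 m: 2.6×10⁻⁴ × 0.74 × 520 = 0.100048 m
0.49 × 1600 × 2.1×10⁻⁴ = 0.16464 m
Δh = 0.04165 + 0.100048 + 0.16464 = 0.306338 m ≈ 30.6 cm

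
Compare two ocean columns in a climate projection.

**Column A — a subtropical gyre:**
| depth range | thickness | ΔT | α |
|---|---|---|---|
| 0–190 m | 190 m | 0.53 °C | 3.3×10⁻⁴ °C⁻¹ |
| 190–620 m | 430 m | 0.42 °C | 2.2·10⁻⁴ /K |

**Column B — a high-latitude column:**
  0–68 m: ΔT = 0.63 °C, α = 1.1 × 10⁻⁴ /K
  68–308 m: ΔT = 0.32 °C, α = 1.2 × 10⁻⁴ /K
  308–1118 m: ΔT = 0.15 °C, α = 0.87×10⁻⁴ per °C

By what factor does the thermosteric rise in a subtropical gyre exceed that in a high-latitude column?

2.98

A 0–190 m: 190 × 3.3×10⁻⁴ × 0.53 = 0.033231 m
A 190–620 m: 0.42 × 430 × 2.2×10⁻⁴ = 0.039732 m
A total: 0.072963 m
B 0–68 m: 68 × 0.63 × 1.1×10⁻⁴ = 0.0047124 m
B 68–308 m: 1.2×10⁻⁴ × 0.32 × 240 = 0.009216 m
B 810 × 0.15 × 0.87×10⁻⁴ = 0.0105705 m
B total: 0.0244989 m
Ratio: 0.072963 / 0.0244989 ≈ 2.978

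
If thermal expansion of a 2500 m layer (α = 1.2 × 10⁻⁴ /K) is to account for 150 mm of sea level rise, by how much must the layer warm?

about 0.500 K

ΔT = Δh/(αH) = 0.15 / (1.2×10⁻⁴ × 2500) = 0.5000 K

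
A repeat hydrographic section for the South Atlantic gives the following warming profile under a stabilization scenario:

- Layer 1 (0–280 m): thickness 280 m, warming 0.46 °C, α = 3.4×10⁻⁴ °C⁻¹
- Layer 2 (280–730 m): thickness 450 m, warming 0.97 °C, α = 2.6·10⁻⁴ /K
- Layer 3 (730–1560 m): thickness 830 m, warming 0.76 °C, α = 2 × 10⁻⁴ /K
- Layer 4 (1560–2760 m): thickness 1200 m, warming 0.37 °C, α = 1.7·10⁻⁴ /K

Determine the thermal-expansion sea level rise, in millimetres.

0–280 m: 0.46 × 3.4×10⁻⁴ × 280 = 0.043792 m
280–730 m: 450 × 0.97 × 2.6×10⁻⁴ = 0.11349 m
Layer 3: 2×10⁻⁴ × 830 × 0.76 = 0.12616 m
1560–2760 m: 1.7×10⁻⁴ × 0.37 × 1200 = 0.07548 m
Δh = 0.043792 + 0.11349 + 0.12616 + 0.07548 = 0.358922 m ≈ 360 mm

360 mm of thermosteric rise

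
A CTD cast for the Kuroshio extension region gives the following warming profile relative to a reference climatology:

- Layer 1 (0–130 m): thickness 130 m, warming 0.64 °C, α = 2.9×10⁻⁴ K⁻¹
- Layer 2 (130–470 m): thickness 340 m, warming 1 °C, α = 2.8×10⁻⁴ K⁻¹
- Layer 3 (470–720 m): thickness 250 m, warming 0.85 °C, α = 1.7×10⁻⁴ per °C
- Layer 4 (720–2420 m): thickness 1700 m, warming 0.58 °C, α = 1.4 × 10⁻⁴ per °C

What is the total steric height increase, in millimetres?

Δh ≈ 290 mm

130 × 0.64 × 2.9×10⁻⁴ = 0.024128 m
2.8×10⁻⁴ × 1 × 340 = 0.09520 m
Layer 3: 250 × 0.85 × 1.7×10⁻⁴ = 0.036125 m
1.4×10⁻⁴ × 1700 × 0.58 = 0.13804 m
Δh = 0.024128 + 0.09520 + 0.036125 + 0.13804 = 0.293493 m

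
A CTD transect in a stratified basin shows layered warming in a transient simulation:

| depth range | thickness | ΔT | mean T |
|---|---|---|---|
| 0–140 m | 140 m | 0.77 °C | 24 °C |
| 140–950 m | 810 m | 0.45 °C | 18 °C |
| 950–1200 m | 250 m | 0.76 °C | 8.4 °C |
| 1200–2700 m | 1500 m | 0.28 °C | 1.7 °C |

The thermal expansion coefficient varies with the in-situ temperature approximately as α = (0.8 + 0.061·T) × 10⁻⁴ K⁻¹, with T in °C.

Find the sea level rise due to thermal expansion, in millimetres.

Layer 1: α = (0.8 + 0.061×24)×10⁻⁴ = 2.264×10⁻⁴ K⁻¹
Layer 2: α = (0.8 + 0.061×18)×10⁻⁴ = 1.898×10⁻⁴ K⁻¹
Layer 3: α = (0.8 + 0.061×8.4)×10⁻⁴ = 1.3124×10⁻⁴ K⁻¹
Layer 4: α = (0.8 + 0.061×1.7)×10⁻⁴ = 0.9037×10⁻⁴ K⁻¹
140 × 0.77 × 2.264×10⁻⁴ = 0.02440592 m
1.898×10⁻⁴ × 0.45 × 810 = 0.0691821 m
Layer 3: 1.3124×10⁻⁴ × 0.76 × 250 = 0.0249356 m
1200–2700 m: 0.9037×10⁻⁴ × 1500 × 0.28 = 0.0379554 m
Δh = 0.02440592 + 0.0691821 + 0.0249356 + 0.0379554 = 0.15647902 m ≈ 156 mm

Δh = 156 mm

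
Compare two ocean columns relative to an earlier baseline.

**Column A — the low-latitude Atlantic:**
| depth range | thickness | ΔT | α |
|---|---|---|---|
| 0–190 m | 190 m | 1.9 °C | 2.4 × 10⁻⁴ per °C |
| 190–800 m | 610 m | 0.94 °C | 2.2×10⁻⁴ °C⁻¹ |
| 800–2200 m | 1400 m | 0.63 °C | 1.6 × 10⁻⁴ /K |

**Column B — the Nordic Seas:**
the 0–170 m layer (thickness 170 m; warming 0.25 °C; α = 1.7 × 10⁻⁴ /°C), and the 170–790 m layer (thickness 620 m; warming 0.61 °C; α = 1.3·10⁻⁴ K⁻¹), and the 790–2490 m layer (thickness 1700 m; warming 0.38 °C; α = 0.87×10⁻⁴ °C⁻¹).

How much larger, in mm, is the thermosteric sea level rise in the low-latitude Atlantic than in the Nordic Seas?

A Layer 1: 2.4×10⁻⁴ × 190 × 1.9 = 0.08664 m
A 610 × 0.94 × 2.2×10⁻⁴ = 0.126148 m
A 0.63 × 1400 × 1.6×10⁻⁴ = 0.14112 m
A total: 0.353908 m
B 0–170 m: 0.25 × 1.7×10⁻⁴ × 170 = 0.007225 m
B Layer 2: 1.3×10⁻⁴ × 0.61 × 620 = 0.049166 m
B 790–2490 m: 0.38 × 0.87×10⁻⁴ × 1700 = 0.056202 m
B total: 0.112593 m
Difference: 0.353908 − 0.112593 = 0.241315 m

240 mm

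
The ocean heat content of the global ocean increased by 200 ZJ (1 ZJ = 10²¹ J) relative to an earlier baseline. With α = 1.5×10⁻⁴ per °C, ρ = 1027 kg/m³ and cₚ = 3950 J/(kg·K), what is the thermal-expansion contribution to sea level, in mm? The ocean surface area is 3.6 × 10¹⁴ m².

Per unit area: Q = 200×10²¹ / (3.6×10¹⁴) ≈ 5.556×10⁸ J/m²
Δh = αQ/(ρcₚ) = 1.5×10⁻⁴ × 5.556×10⁸ / (1027 × 3950) ≈ 0.020544 m

about 20.5 mm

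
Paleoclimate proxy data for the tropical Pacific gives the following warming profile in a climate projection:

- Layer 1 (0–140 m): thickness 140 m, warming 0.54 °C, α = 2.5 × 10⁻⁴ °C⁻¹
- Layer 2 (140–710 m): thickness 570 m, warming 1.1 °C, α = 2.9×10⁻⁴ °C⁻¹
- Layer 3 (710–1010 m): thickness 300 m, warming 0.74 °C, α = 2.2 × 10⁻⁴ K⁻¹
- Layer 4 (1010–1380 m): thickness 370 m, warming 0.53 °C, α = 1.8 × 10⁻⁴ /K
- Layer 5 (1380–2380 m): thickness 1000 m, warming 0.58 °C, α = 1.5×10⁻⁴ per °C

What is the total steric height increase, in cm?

Layer 1: 0.54 × 140 × 2.5×10⁻⁴ = 0.01890 m
1.1 × 2.9×10⁻⁴ × 570 = 0.18183 m
0.74 × 2.2×10⁻⁴ × 300 = 0.04884 m
370 × 0.53 × 1.8×10⁻⁴ = 0.035298 m
1380–2380 m: 1000 × 1.5×10⁻⁴ × 0.58 = 0.08700 m
Δh = 0.01890 + 0.18183 + 0.04884 + 0.035298 + 0.08700 = 0.371868 m ≈ 37.2 cm

37.2 cm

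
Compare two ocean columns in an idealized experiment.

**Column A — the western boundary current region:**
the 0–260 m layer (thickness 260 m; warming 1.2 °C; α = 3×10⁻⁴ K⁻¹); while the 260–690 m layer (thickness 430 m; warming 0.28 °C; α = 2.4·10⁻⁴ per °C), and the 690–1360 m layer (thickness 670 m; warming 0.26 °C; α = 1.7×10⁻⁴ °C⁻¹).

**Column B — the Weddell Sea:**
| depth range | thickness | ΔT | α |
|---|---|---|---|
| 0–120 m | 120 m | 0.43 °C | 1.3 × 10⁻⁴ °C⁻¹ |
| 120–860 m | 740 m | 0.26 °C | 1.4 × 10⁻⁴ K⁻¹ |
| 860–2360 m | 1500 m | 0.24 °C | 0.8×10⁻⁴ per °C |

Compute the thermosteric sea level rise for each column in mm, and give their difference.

A 3×10⁻⁴ × 260 × 1.2 = 0.09360 m
A 2.4×10⁻⁴ × 430 × 0.28 = 0.028896 m
A Layer 3: 1.7×10⁻⁴ × 670 × 0.26 = 0.029614 m
A total: 0.15211 m
B Layer 1: 120 × 0.43 × 1.3×10⁻⁴ = 0.006708 m
B Layer 2: 740 × 0.26 × 1.4×10⁻⁴ = 0.026936 m
B 1500 × 0.8×10⁻⁴ × 0.24 = 0.02880 m
B total: 0.062444 m
Difference: 0.15211 − 0.062444 = 0.089666 m

Δh_A ≈ 152 mm, Δh_B ≈ 62.4 mm; difference ≈ 89.7 mm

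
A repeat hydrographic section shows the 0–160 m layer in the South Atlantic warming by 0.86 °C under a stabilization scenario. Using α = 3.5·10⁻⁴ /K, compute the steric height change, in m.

Δh = αΔT·H = 3.5×10⁻⁴ × 0.86 × 160 = 0.04816 m

Δh = 0.0482 m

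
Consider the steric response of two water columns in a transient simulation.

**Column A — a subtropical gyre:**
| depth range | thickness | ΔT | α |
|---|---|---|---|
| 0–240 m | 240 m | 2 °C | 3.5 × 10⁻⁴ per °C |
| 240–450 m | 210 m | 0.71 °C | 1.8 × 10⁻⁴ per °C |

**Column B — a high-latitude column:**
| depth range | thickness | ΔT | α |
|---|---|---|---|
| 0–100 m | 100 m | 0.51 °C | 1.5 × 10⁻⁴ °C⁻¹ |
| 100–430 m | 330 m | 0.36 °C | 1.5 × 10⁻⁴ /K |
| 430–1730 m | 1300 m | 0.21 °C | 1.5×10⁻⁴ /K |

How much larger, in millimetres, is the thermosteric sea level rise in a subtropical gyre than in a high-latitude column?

Δh_A − Δh_B ≈ 128 mm

A 3.5×10⁻⁴ × 2 × 240 = 0.16800 m
A 240–450 m: 0.71 × 1.8×10⁻⁴ × 210 = 0.026838 m
A total: 0.194838 m
B 1.5×10⁻⁴ × 100 × 0.51 = 0.00765 m
B Layer 2: 0.36 × 1.5×10⁻⁴ × 330 = 0.01782 m
B 430–1730 m: 1300 × 1.5×10⁻⁴ × 0.21 = 0.04095 m
B total: 0.06642 m
Difference: 0.194838 − 0.06642 = 0.128418 m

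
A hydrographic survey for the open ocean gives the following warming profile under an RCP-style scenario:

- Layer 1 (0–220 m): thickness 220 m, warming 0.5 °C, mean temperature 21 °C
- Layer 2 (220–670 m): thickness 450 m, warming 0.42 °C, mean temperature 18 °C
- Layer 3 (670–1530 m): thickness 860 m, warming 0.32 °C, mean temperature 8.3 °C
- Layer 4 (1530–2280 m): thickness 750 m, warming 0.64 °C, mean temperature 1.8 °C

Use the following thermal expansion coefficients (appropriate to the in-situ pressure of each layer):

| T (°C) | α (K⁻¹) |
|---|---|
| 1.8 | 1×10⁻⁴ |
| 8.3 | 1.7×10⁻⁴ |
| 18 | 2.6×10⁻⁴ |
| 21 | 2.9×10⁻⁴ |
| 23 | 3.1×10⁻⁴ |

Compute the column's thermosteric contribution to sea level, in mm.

about 176 mm

Layer 1 at 21 °C → α = 2.9×10⁻⁴ K⁻¹
Layer 2 at 18 °C → α = 2.6×10⁻⁴ K⁻¹
Layer 3 at 8.3 °C → α = 1.7×10⁻⁴ K⁻¹
Layer 4 at 1.8 °C → α = 1×10⁻⁴ K⁻¹
Layer 1: 0.5 × 2.9×10⁻⁴ × 220 = 0.03190 m
Layer 2: 0.42 × 450 × 2.6×10⁻⁴ = 0.04914 m
Layer 3: 860 × 1.7×10⁻⁴ × 0.32 = 0.046784 m
Layer 4: 1×10⁻⁴ × 0.64 × 750 = 0.04800 m
Δh = 0.03190 + 0.04914 + 0.046784 + 0.04800 = 0.175824 m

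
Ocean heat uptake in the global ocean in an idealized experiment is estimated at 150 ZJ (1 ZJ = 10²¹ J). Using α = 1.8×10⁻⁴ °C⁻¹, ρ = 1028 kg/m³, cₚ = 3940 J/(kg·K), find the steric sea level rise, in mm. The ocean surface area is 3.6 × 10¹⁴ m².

Per unit area: Q = 150×10²¹ / (3.6×10¹⁴) ≈ 4.167×10⁸ J/m²
Δh = αQ/(ρcₚ) = 1.8×10⁻⁴ × 4.167×10⁸ / (1028 × 3940) ≈ 0.018519 m

Δh = 19 mm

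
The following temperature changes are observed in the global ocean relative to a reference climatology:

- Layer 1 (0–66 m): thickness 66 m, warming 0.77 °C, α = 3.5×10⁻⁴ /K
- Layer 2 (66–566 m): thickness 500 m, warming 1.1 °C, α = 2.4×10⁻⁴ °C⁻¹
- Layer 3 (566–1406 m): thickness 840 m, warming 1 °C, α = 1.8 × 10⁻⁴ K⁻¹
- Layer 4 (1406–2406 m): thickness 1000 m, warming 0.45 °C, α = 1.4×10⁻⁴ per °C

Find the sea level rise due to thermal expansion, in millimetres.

3.5×10⁻⁴ × 0.77 × 66 = 0.017787 m
500 × 1.1 × 2.4×10⁻⁴ = 0.13200 m
566–1406 m: 1.8×10⁻⁴ × 840 × 1 = 0.15120 m
Layer 4: 0.45 × 1.4×10⁻⁴ × 1000 = 0.06300 m
Δh = 0.017787 + 0.13200 + 0.15120 + 0.06300 = 0.363987 m

Δh ≈ 364 mm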